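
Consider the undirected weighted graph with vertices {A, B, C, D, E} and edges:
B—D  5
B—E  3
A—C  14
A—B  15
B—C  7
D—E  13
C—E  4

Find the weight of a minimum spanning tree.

Prim's algorithm from C:
Step 1: cheapest edge leaving the tree is C—E (4); add E.
Step 2: cheapest edge leaving the tree is B—E (3); add B.
Step 3: cheapest edge leaving the tree is B—D (5); add D.
Step 4: cheapest edge leaving the tree is A—C (14); add A.
MST edges: C—E, B—E, B—D, A—C; total weight 4+3+5+14 = 26.

26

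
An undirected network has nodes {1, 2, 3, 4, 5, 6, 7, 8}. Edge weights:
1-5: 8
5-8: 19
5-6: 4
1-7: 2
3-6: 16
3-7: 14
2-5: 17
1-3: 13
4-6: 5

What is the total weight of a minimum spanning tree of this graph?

Grow the tree from 6 using Prim:
Step 1: cheapest edge leaving the tree is 5-6 (4); add 5.
Step 2: cheapest edge leaving the tree is 4-6 (5); add 4.
Step 3: cheapest edge leaving the tree is 1-5 (8); add 1.
Step 4: cheapest edge leaving the tree is 1-7 (2); add 7.
Step 5: cheapest edge leaving the tree is 1-3 (13); add 3.
Step 6: cheapest edge leaving the tree is 2-5 (17); add 2.
Step 7: cheapest edge leaving the tree is 5-8 (19); add 8.
MST edges: 5-6, 4-6, 1-5, 1-7, 1-3, 2-5, 5-8; total weight 4+5+8+2+13+17+19 = 68.

68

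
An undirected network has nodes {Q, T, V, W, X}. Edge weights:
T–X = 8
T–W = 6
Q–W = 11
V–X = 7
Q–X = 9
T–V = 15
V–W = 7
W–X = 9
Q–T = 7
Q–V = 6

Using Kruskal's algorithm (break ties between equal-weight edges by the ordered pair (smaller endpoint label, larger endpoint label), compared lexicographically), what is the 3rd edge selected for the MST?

Q-T

Kruskal: consider edges lightest-first.
Q–V (6): add — endpoints in different components.
T–W (6): add — endpoints in different components.
Q–T (7): add — endpoints in different components.
V–W (7): skip — W and V already connected.
V–X (7): add — endpoints in different components.
The 3rd edge added is Q–T.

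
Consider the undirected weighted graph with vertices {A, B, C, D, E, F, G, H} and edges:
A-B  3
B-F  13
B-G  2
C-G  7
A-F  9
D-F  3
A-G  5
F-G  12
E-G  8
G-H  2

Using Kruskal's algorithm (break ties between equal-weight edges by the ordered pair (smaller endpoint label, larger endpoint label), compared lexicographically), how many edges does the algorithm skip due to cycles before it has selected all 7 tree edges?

1

Sort edges by weight, then run Kruskal:
B-G (2): add — endpoints in different components.
G-H (2): add — endpoints in different components.
A-B (3): add — endpoints in different components.
D-F (3): add — endpoints in different components.
A-G (5): skip — A and G already connected.
C-G (7): add — endpoints in different components.
E-G (8): add — endpoints in different components.
A-F (9): add — endpoints in different components.
Edges rejected before the tree was complete: 1.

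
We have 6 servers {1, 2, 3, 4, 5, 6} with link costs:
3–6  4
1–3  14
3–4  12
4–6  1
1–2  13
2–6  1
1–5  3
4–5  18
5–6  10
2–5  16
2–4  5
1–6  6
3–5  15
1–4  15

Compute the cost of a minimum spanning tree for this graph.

15

Grow the tree from 4 using Prim:
Step 1: cheapest edge leaving the tree is 4–6 (1); add 6.
Step 2: cheapest edge leaving the tree is 2–6 (1); add 2.
Step 3: cheapest edge leaving the tree is 3–6 (4); add 3.
Step 4: cheapest edge leaving the tree is 1–6 (6); add 1.
Step 5: cheapest edge leaving the tree is 1–5 (3); add 5.
MST edges: 4–6, 2–6, 3–6, 1–6, 1–5; total weight 1+1+4+6+3 = 15.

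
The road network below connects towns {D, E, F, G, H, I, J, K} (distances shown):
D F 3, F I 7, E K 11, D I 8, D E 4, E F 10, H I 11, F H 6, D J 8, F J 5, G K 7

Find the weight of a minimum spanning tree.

43

Prim, starting at E.
Step 1: frontier [D E 4, E F 10, E K 11] → take D E (4); add D.
Step 2: frontier [D F 3, D I 8, D J 8, E F 10, E K 11] → take D F (3); add F.
Step 3: frontier [D I 8, D J 8, E K 11, F J 5, F H 6, F I 7] → take F J (5); add J.
Step 4: frontier [D I 8, E K 11, F H 6, F I 7] → take F H (6); add H.
Step 5: frontier [D I 8, E K 11, F I 7, H I 11] → take F I (7); add I.
Step 6: frontier [E K 11] → take E K (11); add K.
Step 7: frontier [G K 7] → take G K (7); add G.
MST edges: D E, D F, F J, F H, F I, E K, G K; total weight 4+3+5+6+7+11+7 = 43.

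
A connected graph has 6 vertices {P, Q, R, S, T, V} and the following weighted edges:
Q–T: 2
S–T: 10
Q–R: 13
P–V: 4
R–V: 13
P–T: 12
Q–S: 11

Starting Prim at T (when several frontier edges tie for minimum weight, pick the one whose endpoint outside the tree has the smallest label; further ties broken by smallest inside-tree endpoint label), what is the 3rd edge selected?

Prim, starting at T.
Step 1: cheapest edge leaving the tree is Q–T (2); add Q.
Step 2: cheapest edge leaving the tree is S–T (10); add S.
Step 3: cheapest edge leaving the tree is P–T (12); add P.
Step 4: cheapest edge leaving the tree is P–V (4); add V.
Step 5: cheapest edge leaving the tree is Q–R (13); add R.
The 3rd edge added is P–T.

P-T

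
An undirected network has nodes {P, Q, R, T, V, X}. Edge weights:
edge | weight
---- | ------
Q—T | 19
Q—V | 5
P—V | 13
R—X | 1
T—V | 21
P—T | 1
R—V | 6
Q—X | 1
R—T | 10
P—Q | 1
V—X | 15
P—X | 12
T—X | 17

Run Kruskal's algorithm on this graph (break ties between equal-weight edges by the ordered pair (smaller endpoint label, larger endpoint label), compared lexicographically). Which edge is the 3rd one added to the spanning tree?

Q-X

Sort edges by weight, then run Kruskal:
P—Q (1): add — endpoints in different components.
P—T (1): add — endpoints in different components.
Q—X (1): add — endpoints in different components.
R—X (1): add — endpoints in different components.
Q—V (5): add — endpoints in different components.
The 3rd edge added is Q—X.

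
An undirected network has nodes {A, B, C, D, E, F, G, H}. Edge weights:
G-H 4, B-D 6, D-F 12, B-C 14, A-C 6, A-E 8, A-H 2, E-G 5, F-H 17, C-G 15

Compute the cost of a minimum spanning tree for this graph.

49

Prim's algorithm from E:
Step 1: frontier [E-G 5, A-E 8] → take E-G (5); add G.
Step 2: frontier [A-E 8, G-H 4, C-G 15] → take G-H (4); add H.
Step 3: frontier [A-E 8, C-G 15, A-H 2, F-H 17] → take A-H (2); add A.
Step 4: frontier [A-C 6, C-G 15, F-H 17] → take A-C (6); add C.
Step 5: frontier [B-C 14, F-H 17] → take B-C (14); add B.
Step 6: frontier [B-D 6, F-H 17] → take B-D (6); add D.
Step 7: frontier [D-F 12, F-H 17] → take D-F (12); add F.
MST edges: E-G, G-H, A-H, A-C, B-C, B-D, D-F; total weight 5+4+2+6+14+6+12 = 49.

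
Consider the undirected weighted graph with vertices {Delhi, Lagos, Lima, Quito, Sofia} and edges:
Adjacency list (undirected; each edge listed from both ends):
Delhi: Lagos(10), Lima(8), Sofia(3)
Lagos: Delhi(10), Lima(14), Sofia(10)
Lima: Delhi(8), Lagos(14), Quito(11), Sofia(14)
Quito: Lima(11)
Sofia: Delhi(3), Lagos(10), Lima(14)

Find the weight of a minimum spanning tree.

Kruskal's algorithm — process edges by increasing weight (ties by edge label):
Delhi-Sofia (3): add — endpoints in different components.
Delhi-Lima (8): add — endpoints in different components.
Delhi-Lagos (10): add — endpoints in different components.
Lagos-Sofia (10): skip — Lagos and Sofia already connected.
Lima-Quito (11): add — endpoints in different components.
MST edges: Delhi-Sofia, Delhi-Lima, Delhi-Lagos, Lima-Quito; total weight 3+8+10+11 = 32.

32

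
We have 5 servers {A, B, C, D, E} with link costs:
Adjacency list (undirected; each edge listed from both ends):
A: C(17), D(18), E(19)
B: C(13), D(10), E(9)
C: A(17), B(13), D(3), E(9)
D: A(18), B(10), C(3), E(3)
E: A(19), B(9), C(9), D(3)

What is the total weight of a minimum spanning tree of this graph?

Kruskal: consider edges lightest-first.
C D (3): add. Components now {A} {B} {C,D} {E}
D E (3): add. Components now {A} {B} {C,D,E}
B E (9): add. Components now {A} {B,C,D,E}
C E (9): skip — C and E already connected.
B D (10): skip — B and D already connected.
B C (13): skip — B and C already connected.
A C (17): add. Components now {A,B,C,D,E}
MST edges: C D, D E, B E, A C; total weight 3+3+9+17 = 32.

32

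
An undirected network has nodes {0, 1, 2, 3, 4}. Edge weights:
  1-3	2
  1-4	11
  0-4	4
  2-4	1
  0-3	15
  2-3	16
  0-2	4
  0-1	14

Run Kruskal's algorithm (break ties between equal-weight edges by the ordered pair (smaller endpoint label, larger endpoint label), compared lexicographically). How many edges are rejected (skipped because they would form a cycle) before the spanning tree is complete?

Kruskal's algorithm — process edges by increasing weight (ties by edge label):
2-4 (1): add — endpoints in different components.
1-3 (2): add — endpoints in different components.
0-2 (4): add — endpoints in different components.
0-4 (4): skip — 0 and 4 already connected.
1-4 (11): add — endpoints in different components.
Edges rejected before the tree was complete: 1.

1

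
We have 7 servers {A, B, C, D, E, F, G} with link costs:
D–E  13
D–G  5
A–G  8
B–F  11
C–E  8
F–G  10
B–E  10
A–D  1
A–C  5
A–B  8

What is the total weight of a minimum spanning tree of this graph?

Kruskal's algorithm — process edges by increasing weight (ties by edge label):
A–D (1): add. Components now {A,D} {B} {C} {E} {F} {G}
A–C (5): add. Components now {A,C,D} {B} {E} {F} {G}
D–G (5): add. Components now {A,C,D,G} {B} {E} {F}
A–B (8): add. Components now {A,B,C,D,G} {E} {F}
A–G (8): skip — A and G already connected.
C–E (8): add. Components now {A,B,C,D,E,G} {F}
B–E (10): skip — B and E already connected.
F–G (10): add. Components now {A,B,C,D,E,F,G}
MST edges: A–D, A–C, D–G, A–B, C–E, F–G; total weight 1+5+5+8+8+10 = 37.

37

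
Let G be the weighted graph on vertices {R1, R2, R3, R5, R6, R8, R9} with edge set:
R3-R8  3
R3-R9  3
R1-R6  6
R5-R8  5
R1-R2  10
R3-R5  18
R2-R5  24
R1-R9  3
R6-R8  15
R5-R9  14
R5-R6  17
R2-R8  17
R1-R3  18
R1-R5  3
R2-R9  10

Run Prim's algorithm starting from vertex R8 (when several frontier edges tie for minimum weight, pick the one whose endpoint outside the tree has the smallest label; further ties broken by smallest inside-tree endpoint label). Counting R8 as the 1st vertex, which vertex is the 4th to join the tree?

Grow the tree from R8 using Prim:
Step 1: cheapest edge leaving the tree is R3-R8 (3); add R3.
Step 2: cheapest edge leaving the tree is R3-R9 (3); add R9.
Step 3: cheapest edge leaving the tree is R1-R9 (3); add R1.
Step 4: cheapest edge leaving the tree is R1-R5 (3); add R5.
Step 5: cheapest edge leaving the tree is R1-R6 (6); add R6.
Step 6: cheapest edge leaving the tree is R1-R2 (10); add R2.
Vertex order: R8, R3, R9, R1, R5, R6, R2. The 4th vertex is R1.

R1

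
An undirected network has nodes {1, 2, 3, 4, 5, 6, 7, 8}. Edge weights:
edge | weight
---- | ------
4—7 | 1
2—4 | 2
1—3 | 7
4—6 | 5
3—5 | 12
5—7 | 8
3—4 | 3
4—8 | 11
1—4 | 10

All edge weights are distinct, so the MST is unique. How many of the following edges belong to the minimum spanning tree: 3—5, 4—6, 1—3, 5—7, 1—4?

Kruskal: consider edges lightest-first.
4—7 (1): add — endpoints in different components.
2—4 (2): add — endpoints in different components.
3—4 (3): add — endpoints in different components.
4—6 (5): add — endpoints in different components.
1—3 (7): add — endpoints in different components.
5—7 (8): add — endpoints in different components.
1—4 (10): skip — 1 and 4 already connected.
4—8 (11): add — endpoints in different components.
MST edge set: {4—7, 2—4, 3—4, 4—6, 1—3, 5—7, 4—8}.
Of the listed edges, {4—6, 1—3, 5—7} are in the MST → 3.

3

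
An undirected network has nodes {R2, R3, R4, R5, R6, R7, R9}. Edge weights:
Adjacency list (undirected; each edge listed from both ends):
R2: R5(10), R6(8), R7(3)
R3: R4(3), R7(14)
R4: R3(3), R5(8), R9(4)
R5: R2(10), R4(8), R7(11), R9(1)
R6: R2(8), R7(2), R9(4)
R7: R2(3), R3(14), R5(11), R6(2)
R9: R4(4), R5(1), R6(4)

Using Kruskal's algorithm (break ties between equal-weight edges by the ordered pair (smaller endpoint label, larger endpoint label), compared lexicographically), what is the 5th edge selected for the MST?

Kruskal: consider edges lightest-first.
R5—R9 (1): add. Components now {R2} {R4} {R7} {R5,R9} {R6} {R3}
R6—R7 (2): add. Components now {R2} {R4} {R6,R7} {R5,R9} {R3}
R2—R7 (3): add. Components now {R2,R6,R7} {R4} {R5,R9} {R3}
R3—R4 (3): add. Components now {R2,R6,R7} {R3,R4} {R5,R9}
R4—R9 (4): add. Components now {R2,R6,R7} {R3,R4,R5,R9}
R6—R9 (4): add. Components now {R2,R3,R4,R5,R6,R7,R9}
The 5th edge added is R4—R9.

R4-R9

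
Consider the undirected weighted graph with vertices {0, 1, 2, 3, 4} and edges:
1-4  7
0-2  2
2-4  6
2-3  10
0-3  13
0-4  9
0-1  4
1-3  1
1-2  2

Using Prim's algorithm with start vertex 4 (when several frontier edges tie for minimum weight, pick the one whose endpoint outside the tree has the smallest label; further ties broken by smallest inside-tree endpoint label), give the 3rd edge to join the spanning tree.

Prim, starting at 4.
Step 1: frontier [2-4 6, 1-4 7, 0-4 9] → take 2-4 (6); add 2.
Step 2: frontier [0-2 2, 1-2 2, 2-3 10, 1-4 7, 0-4 9] → take 0-2 (2); add 0.
Step 3: frontier [0-1 4, 0-3 13, 1-2 2, 2-3 10, 1-4 7] → take 1-2 (2); add 1.
Step 4: frontier [0-3 13, 1-3 1, 2-3 10] → take 1-3 (1); add 3.
The 3rd edge added is 1-2.

1-2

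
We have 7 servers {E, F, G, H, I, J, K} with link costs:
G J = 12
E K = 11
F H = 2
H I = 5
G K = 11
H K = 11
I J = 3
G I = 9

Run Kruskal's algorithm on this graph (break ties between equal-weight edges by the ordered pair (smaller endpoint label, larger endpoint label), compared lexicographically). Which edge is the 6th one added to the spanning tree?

G-K

Sort edges by weight, then run Kruskal:
F H (2): add. Components now {E} {F,H} {G} {I} {J} {K}
I J (3): add. Components now {E} {F,H} {G} {I,J} {K}
H I (5): add. Components now {E} {F,H,I,J} {G} {K}
G I (9): add. Components now {E} {F,G,H,I,J} {K}
E K (11): add. Components now {E,K} {F,G,H,I,J}
G K (11): add. Components now {E,F,G,H,I,J,K}
The 6th edge added is G K.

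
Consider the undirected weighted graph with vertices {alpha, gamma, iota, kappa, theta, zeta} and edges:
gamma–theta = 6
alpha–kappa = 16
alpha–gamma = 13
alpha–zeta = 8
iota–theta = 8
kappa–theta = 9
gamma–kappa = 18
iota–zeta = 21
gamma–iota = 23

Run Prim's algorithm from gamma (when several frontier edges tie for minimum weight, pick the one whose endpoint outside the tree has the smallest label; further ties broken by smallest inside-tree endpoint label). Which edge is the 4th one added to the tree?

Grow the tree from gamma using Prim:
Step 1: frontier [gamma–theta 6, alpha–gamma 13, gamma–kappa 18, gamma–iota 23] → take gamma–theta (6); add theta.
Step 2: frontier [alpha–gamma 13, gamma–kappa 18, gamma–iota 23, iota–theta 8, kappa–theta 9] → take iota–theta (8); add iota.
Step 3: frontier [alpha–gamma 13, gamma–kappa 18, iota–zeta 21, kappa–theta 9] → take kappa–theta (9); add kappa.
Step 4: frontier [alpha–gamma 13, iota–zeta 21, alpha–kappa 16] → take alpha–gamma (13); add alpha.
Step 5: frontier [alpha–zeta 8, iota–zeta 21] → take alpha–zeta (8); add zeta.
The 4th edge added is alpha–gamma.

alpha-gamma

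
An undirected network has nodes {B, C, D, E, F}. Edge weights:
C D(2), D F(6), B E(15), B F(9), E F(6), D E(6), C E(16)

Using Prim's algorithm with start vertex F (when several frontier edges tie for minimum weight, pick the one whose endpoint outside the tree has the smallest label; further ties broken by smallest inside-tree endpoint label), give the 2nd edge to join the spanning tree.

C-D

Prim's algorithm from F:
Step 1: frontier [D F 6, E F 6, B F 9] → take D F (6); add D.
Step 2: frontier [C D 2, D E 6, E F 6, B F 9] → take C D (2); add C.
Step 3: frontier [C E 16, D E 6, E F 6, B F 9] → take D E (6); add E.
Step 4: frontier [B E 15, B F 9] → take B F (9); add B.
The 2nd edge added is C D.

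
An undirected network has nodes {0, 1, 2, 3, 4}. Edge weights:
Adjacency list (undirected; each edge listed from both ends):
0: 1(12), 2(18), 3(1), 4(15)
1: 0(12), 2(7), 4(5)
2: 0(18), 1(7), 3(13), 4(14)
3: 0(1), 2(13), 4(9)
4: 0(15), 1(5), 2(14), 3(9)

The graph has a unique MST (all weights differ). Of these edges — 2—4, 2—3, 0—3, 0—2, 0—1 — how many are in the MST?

1

Sort edges by weight, then run Kruskal:
0—3 (1): add — endpoints in different components.
1—4 (5): add — endpoints in different components.
1—2 (7): add — endpoints in different components.
3—4 (9): add — endpoints in different components.
MST edge set: {0—3, 1—4, 1—2, 3—4}.
Of the listed edges, {0—3} are in the MST → 1.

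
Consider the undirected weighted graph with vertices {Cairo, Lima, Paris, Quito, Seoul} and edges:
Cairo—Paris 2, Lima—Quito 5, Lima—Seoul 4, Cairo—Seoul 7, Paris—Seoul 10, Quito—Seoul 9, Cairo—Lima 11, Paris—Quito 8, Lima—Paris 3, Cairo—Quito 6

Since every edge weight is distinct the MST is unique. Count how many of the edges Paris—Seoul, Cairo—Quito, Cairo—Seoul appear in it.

Sort edges by weight, then run Kruskal:
Cairo—Paris (2): add — endpoints in different components.
Lima—Paris (3): add — endpoints in different components.
Lima—Seoul (4): add — endpoints in different components.
Lima—Quito (5): add — endpoints in different components.
MST edge set: {Cairo—Paris, Lima—Paris, Lima—Seoul, Lima—Quito}.
Of the listed edges, {} are in the MST → 0.

0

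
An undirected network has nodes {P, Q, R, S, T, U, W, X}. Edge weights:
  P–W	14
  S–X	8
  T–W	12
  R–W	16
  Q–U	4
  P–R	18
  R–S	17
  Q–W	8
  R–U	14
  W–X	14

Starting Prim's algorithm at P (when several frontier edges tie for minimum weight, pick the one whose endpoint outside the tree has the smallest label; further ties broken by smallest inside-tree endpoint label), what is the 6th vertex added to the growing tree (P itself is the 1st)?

Grow the tree from P using Prim:
Step 1: frontier [P–W 14, P–R 18] → take P–W (14); add W.
Step 2: frontier [P–R 18, Q–W 8, T–W 12, W–X 14, R–W 16] → take Q–W (8); add Q.
Step 3: frontier [P–R 18, Q–U 4, T–W 12, W–X 14, R–W 16] → take Q–U (4); add U.
Step 4: frontier [P–R 18, R–U 14, T–W 12, W–X 14, R–W 16] → take T–W (12); add T.
Step 5: frontier [P–R 18, R–U 14, W–X 14, R–W 16] → take R–U (14); add R.
Step 6: frontier [R–S 17, W–X 14] → take W–X (14); add X.
Step 7: frontier [R–S 17, S–X 8] → take S–X (8); add S.
Vertex order: P, W, Q, U, T, R, X, S. The 6th vertex is R.

R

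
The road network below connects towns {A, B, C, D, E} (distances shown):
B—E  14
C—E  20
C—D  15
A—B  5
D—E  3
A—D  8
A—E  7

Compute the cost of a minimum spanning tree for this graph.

30

Grow the tree from C using Prim:
Step 1: cheapest edge leaving the tree is C—D (15); add D.
Step 2: cheapest edge leaving the tree is D—E (3); add E.
Step 3: cheapest edge leaving the tree is A—E (7); add A.
Step 4: cheapest edge leaving the tree is A—B (5); add B.
MST edges: C—D, D—E, A—E, A—B; total weight 15+3+7+5 = 30.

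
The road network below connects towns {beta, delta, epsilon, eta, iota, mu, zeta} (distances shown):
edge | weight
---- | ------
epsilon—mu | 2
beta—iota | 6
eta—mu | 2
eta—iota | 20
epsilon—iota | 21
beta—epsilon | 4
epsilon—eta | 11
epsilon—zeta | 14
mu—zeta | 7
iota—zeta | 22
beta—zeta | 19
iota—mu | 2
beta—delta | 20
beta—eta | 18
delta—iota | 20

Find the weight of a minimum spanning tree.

37

Kruskal: consider edges lightest-first.
epsilon—mu (2): add. Components now {delta} {epsilon,mu} {eta} {beta} {zeta} {iota}
eta—mu (2): add. Components now {delta} {epsilon,eta,mu} {beta} {zeta} {iota}
iota—mu (2): add. Components now {delta} {epsilon,eta,iota,mu} {beta} {zeta}
beta—epsilon (4): add. Components now {delta} {beta,epsilon,eta,iota,mu} {zeta}
beta—iota (6): skip — beta and iota already connected.
mu—zeta (7): add. Components now {delta} {beta,epsilon,eta,iota,mu,zeta}
epsilon—eta (11): skip — epsilon and eta already connected.
epsilon—zeta (14): skip — epsilon and zeta already connected.
beta—eta (18): skip — eta and beta already connected.
beta—zeta (19): skip — beta and zeta already connected.
beta—delta (20): add. Components now {beta,delta,epsilon,eta,iota,mu,zeta}
MST edges: epsilon—mu, eta—mu, iota—mu, beta—epsilon, mu—zeta, beta—delta; total weight 2+2+2+4+7+20 = 37.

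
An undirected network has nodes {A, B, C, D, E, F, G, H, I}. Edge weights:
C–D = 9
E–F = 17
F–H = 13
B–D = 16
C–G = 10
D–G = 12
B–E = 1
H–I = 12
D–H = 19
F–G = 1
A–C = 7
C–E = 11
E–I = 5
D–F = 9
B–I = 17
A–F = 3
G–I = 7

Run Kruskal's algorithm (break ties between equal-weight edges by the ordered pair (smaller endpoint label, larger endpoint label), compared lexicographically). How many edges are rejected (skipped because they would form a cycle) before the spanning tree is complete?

4

Kruskal: consider edges lightest-first.
B–E (1): add — endpoints in different components.
F–G (1): add — endpoints in different components.
A–F (3): add — endpoints in different components.
E–I (5): add — endpoints in different components.
A–C (7): add — endpoints in different components.
G–I (7): add — endpoints in different components.
C–D (9): add — endpoints in different components.
D–F (9): skip — D and F already connected.
C–G (10): skip — C and G already connected.
C–E (11): skip — C and E already connected.
D–G (12): skip — D and G already connected.
H–I (12): add — endpoints in different components.
Edges rejected before the tree was complete: 4.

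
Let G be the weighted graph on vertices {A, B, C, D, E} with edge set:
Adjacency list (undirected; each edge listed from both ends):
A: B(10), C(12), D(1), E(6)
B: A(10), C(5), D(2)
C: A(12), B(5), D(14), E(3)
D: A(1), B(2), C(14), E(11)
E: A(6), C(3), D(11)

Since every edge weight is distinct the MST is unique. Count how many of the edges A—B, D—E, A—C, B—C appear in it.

1

Sort edges by weight, then run Kruskal:
A—D (1): add. Components now {A,D} {B} {C} {E}
B—D (2): add. Components now {A,B,D} {C} {E}
C—E (3): add. Components now {A,B,D} {C,E}
B—C (5): add. Components now {A,B,C,D,E}
MST edge set: {A—D, B—D, C—E, B—C}.
Of the listed edges, {B—C} are in the MST → 1.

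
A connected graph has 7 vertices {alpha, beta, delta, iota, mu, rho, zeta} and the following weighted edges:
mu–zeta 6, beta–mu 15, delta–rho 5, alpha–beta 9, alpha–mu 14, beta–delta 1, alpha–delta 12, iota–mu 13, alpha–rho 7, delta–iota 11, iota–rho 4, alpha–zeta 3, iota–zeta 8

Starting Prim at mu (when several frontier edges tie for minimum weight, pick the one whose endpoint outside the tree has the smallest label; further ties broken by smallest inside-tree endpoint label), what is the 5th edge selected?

delta-rho

Prim, starting at mu.
Step 1: frontier [mu–zeta 6, iota–mu 13, alpha–mu 14, beta–mu 15] → take mu–zeta (6); add zeta.
Step 2: frontier [iota–mu 13, alpha–mu 14, beta–mu 15, alpha–zeta 3, iota–zeta 8] → take alpha–zeta (3); add alpha.
Step 3: frontier [alpha–rho 7, alpha–beta 9, alpha–delta 12, iota–mu 13, beta–mu 15, iota–zeta 8] → take alpha–rho (7); add rho.
Step 4: frontier [alpha–beta 9, alpha–delta 12, iota–mu 13, beta–mu 15, iota–rho 4, delta–rho 5, iota–zeta 8] → take iota–rho (4); add iota.
Step 5: frontier [alpha–beta 9, alpha–delta 12, delta–iota 11, beta–mu 15, delta–rho 5] → take delta–rho (5); add delta.
Step 6: frontier [alpha–beta 9, beta–delta 1, beta–mu 15] → take beta–delta (1); add beta.
The 5th edge added is delta–rho.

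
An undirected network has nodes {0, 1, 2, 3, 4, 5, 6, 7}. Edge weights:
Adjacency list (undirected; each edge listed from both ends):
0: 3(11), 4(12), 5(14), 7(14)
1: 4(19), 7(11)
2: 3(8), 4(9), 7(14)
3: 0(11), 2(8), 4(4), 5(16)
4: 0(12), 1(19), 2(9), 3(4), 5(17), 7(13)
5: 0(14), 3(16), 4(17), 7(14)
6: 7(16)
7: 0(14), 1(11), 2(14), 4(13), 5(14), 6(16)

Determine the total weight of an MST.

77

Kruskal's algorithm — process edges by increasing weight (ties by edge label):
3-4 (4): add — endpoints in different components.
2-3 (8): add — endpoints in different components.
2-4 (9): skip — 2 and 4 already connected.
0-3 (11): add — endpoints in different components.
1-7 (11): add — endpoints in different components.
0-4 (12): skip — 0 and 4 already connected.
4-7 (13): add — endpoints in different components.
0-5 (14): add — endpoints in different components.
0-7 (14): skip — 0 and 7 already connected.
2-7 (14): skip — 2 and 7 already connected.
5-7 (14): skip — 5 and 7 already connected.
3-5 (16): skip — 3 and 5 already connected.
6-7 (16): add — endpoints in different components.
MST edges: 3-4, 2-3, 0-3, 1-7, 4-7, 0-5, 6-7; total weight 4+8+11+11+13+14+16 = 77.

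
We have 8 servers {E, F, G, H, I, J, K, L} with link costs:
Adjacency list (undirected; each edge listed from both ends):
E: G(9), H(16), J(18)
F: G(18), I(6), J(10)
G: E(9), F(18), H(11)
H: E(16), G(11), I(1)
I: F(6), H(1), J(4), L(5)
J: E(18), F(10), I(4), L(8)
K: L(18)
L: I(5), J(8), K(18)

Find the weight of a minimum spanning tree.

54

Prim, starting at H.
Step 1: cheapest edge leaving the tree is H-I (1); add I.
Step 2: cheapest edge leaving the tree is I-J (4); add J.
Step 3: cheapest edge leaving the tree is I-L (5); add L.
Step 4: cheapest edge leaving the tree is F-I (6); add F.
Step 5: cheapest edge leaving the tree is G-H (11); add G.
Step 6: cheapest edge leaving the tree is E-G (9); add E.
Step 7: cheapest edge leaving the tree is K-L (18); add K.
MST edges: H-I, I-J, I-L, F-I, G-H, E-G, K-L; total weight 1+4+5+6+11+9+18 = 54.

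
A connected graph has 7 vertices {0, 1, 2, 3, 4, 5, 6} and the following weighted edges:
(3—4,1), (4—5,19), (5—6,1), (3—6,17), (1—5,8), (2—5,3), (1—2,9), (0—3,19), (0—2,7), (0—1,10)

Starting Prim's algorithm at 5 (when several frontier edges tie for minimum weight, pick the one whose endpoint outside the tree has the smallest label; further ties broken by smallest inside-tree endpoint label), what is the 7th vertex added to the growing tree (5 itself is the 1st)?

4

Prim's algorithm from 5:
Step 1: cheapest edge leaving the tree is 5—6 (1); add 6.
Step 2: cheapest edge leaving the tree is 2—5 (3); add 2.
Step 3: cheapest edge leaving the tree is 0—2 (7); add 0.
Step 4: cheapest edge leaving the tree is 1—5 (8); add 1.
Step 5: cheapest edge leaving the tree is 3—6 (17); add 3.
Step 6: cheapest edge leaving the tree is 3—4 (1); add 4.
Vertex order: 5, 6, 2, 0, 1, 3, 4. The 7th vertex is 4.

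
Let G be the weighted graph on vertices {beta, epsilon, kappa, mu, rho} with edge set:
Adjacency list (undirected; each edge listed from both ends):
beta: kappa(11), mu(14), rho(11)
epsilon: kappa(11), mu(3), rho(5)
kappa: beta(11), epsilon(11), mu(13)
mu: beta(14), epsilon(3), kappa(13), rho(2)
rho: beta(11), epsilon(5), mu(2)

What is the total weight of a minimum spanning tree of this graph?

27

Kruskal's algorithm — process edges by increasing weight (ties by edge label):
mu–rho (2): add. Components now {kappa} {mu,rho} {beta} {epsilon}
epsilon–mu (3): add. Components now {kappa} {epsilon,mu,rho} {beta}
epsilon–rho (5): skip — rho and epsilon already connected.
beta–kappa (11): add. Components now {beta,kappa} {epsilon,mu,rho}
beta–rho (11): add. Components now {beta,epsilon,kappa,mu,rho}
MST edges: mu–rho, epsilon–mu, beta–kappa, beta–rho; total weight 2+3+11+11 = 27.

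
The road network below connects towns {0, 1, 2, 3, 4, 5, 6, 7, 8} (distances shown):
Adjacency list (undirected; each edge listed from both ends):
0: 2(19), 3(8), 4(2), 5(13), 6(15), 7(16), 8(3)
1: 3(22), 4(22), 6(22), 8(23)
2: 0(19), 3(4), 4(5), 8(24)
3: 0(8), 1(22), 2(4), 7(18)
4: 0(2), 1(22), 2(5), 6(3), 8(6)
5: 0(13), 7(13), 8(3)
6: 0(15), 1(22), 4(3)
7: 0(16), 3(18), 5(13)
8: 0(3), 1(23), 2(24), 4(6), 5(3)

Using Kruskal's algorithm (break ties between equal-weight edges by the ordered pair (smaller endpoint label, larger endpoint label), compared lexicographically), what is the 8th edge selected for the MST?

1-3

Kruskal: consider edges lightest-first.
0—4 (2): add — endpoints in different components.
0—8 (3): add — endpoints in different components.
4—6 (3): add — endpoints in different components.
5—8 (3): add — endpoints in different components.
2—3 (4): add — endpoints in different components.
2—4 (5): add — endpoints in different components.
4—8 (6): skip — 4 and 8 already connected.
0—3 (8): skip — 0 and 3 already connected.
0—5 (13): skip — 0 and 5 already connected.
5—7 (13): add — endpoints in different components.
0—6 (15): skip — 0 and 6 already connected.
0—7 (16): skip — 0 and 7 already connected.
3—7 (18): skip — 3 and 7 already connected.
0—2 (19): skip — 0 and 2 already connected.
1—3 (22): add — endpoints in different components.
The 8th edge added is 1—3.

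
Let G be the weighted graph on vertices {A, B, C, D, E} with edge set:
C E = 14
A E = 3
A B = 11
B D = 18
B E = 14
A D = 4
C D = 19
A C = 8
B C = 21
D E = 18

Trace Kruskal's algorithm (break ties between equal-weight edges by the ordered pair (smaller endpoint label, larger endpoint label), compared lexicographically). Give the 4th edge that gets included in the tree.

A-B

Kruskal's algorithm — process edges by increasing weight (ties by edge label):
A E (3): add — endpoints in different components.
A D (4): add — endpoints in different components.
A C (8): add — endpoints in different components.
A B (11): add — endpoints in different components.
The 4th edge added is A B.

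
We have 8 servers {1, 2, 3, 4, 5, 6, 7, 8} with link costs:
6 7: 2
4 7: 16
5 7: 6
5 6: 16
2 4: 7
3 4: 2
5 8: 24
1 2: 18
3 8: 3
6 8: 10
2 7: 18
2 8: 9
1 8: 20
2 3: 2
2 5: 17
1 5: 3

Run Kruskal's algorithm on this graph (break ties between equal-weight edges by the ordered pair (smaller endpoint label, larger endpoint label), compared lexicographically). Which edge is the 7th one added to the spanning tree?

6-8

Kruskal's algorithm — process edges by increasing weight (ties by edge label):
2 3 (2): add — endpoints in different components.
3 4 (2): add — endpoints in different components.
6 7 (2): add — endpoints in different components.
1 5 (3): add — endpoints in different components.
3 8 (3): add — endpoints in different components.
5 7 (6): add — endpoints in different components.
2 4 (7): skip — 2 and 4 already connected.
2 8 (9): skip — 2 and 8 already connected.
6 8 (10): add — endpoints in different components.
The 7th edge added is 6 8.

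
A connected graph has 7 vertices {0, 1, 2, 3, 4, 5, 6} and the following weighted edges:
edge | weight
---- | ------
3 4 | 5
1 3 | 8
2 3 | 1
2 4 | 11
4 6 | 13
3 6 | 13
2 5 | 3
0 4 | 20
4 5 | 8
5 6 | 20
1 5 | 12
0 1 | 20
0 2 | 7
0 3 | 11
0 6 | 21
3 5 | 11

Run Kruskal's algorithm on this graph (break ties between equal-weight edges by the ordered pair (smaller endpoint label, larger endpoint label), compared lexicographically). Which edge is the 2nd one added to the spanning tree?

Kruskal's algorithm — process edges by increasing weight (ties by edge label):
2 3 (1): add — endpoints in different components.
2 5 (3): add — endpoints in different components.
3 4 (5): add — endpoints in different components.
0 2 (7): add — endpoints in different components.
1 3 (8): add — endpoints in different components.
4 5 (8): skip — 4 and 5 already connected.
0 3 (11): skip — 0 and 3 already connected.
2 4 (11): skip — 2 and 4 already connected.
3 5 (11): skip — 3 and 5 already connected.
1 5 (12): skip — 1 and 5 already connected.
3 6 (13): add — endpoints in different components.
The 2nd edge added is 2 5.

2-5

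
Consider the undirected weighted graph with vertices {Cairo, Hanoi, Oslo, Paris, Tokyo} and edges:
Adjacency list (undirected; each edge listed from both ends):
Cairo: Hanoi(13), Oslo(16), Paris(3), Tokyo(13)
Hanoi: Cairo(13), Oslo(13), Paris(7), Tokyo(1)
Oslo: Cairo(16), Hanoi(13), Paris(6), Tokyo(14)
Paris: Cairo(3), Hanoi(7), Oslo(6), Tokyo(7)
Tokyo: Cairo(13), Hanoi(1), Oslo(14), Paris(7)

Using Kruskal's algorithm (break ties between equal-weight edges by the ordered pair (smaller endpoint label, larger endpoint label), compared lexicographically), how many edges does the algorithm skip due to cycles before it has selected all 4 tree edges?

0

Sort edges by weight, then run Kruskal:
Hanoi-Tokyo (1): add — endpoints in different components.
Cairo-Paris (3): add — endpoints in different components.
Oslo-Paris (6): add — endpoints in different components.
Hanoi-Paris (7): add — endpoints in different components.
Edges rejected before the tree was complete: 0.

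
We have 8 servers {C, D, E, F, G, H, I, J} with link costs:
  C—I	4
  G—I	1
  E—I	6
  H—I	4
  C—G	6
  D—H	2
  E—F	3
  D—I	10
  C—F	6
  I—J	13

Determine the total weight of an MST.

33

Kruskal: consider edges lightest-first.
G—I (1): add — endpoints in different components.
D—H (2): add — endpoints in different components.
E—F (3): add — endpoints in different components.
C—I (4): add — endpoints in different components.
H—I (4): add — endpoints in different components.
C—F (6): add — endpoints in different components.
C—G (6): skip — C and G already connected.
E—I (6): skip — E and I already connected.
D—I (10): skip — D and I already connected.
I—J (13): add — endpoints in different components.
MST edges: G—I, D—H, E—F, C—I, H—I, C—F, I—J; total weight 1+2+3+4+4+6+13 = 33.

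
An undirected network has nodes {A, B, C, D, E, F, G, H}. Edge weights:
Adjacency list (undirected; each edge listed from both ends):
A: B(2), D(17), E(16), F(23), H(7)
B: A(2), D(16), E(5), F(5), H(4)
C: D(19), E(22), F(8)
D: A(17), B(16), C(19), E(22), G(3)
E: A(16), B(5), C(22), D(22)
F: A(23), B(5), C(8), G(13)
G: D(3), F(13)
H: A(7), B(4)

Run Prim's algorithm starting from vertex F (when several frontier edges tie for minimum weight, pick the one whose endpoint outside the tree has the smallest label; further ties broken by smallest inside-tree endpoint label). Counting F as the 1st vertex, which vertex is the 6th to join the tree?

Grow the tree from F using Prim:
Step 1: cheapest edge leaving the tree is B–F (5); add B.
Step 2: cheapest edge leaving the tree is A–B (2); add A.
Step 3: cheapest edge leaving the tree is B–H (4); add H.
Step 4: cheapest edge leaving the tree is B–E (5); add E.
Step 5: cheapest edge leaving the tree is C–F (8); add C.
Step 6: cheapest edge leaving the tree is F–G (13); add G.
Step 7: cheapest edge leaving the tree is D–G (3); add D.
Vertex order: F, B, A, H, E, C, G, D. The 6th vertex is C.

C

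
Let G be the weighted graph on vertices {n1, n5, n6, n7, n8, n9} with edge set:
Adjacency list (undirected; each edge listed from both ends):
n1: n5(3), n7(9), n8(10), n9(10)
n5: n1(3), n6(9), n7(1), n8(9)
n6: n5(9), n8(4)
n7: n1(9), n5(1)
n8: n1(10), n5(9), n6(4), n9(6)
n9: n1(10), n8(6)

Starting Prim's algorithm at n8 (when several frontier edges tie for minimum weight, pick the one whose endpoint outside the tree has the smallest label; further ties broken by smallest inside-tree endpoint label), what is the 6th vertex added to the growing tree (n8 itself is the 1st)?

Prim's algorithm from n8:
Step 1: frontier [n6–n8 4, n8–n9 6, n5–n8 9, n1–n8 10] → take n6–n8 (4); add n6.
Step 2: frontier [n5–n6 9, n8–n9 6, n5–n8 9, n1–n8 10] → take n8–n9 (6); add n9.
Step 3: frontier [n5–n6 9, n5–n8 9, n1–n8 10, n1–n9 10] → take n5–n6 (9); add n5.
Step 4: frontier [n5–n7 1, n1–n5 3, n1–n8 10, n1–n9 10] → take n5–n7 (1); add n7.
Step 5: frontier [n1–n5 3, n1–n7 9, n1–n8 10, n1–n9 10] → take n1–n5 (3); add n1.
Vertex order: n8, n6, n9, n5, n7, n1. The 6th vertex is n1.

n1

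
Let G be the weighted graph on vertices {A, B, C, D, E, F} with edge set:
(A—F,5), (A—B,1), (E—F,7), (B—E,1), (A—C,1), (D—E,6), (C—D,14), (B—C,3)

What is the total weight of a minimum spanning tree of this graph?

Grow the tree from A using Prim:
Step 1: frontier [A—B 1, A—C 1, A—F 5] → take A—B (1); add B.
Step 2: frontier [A—C 1, A—F 5, B—E 1, B—C 3] → take A—C (1); add C.
Step 3: frontier [A—F 5, B—E 1, C—D 14] → take B—E (1); add E.
Step 4: frontier [A—F 5, C—D 14, D—E 6, E—F 7] → take A—F (5); add F.
Step 5: frontier [C—D 14, D—E 6] → take D—E (6); add D.
MST edges: A—B, A—C, B—E, A—F, D—E; total weight 1+1+1+5+6 = 14.

14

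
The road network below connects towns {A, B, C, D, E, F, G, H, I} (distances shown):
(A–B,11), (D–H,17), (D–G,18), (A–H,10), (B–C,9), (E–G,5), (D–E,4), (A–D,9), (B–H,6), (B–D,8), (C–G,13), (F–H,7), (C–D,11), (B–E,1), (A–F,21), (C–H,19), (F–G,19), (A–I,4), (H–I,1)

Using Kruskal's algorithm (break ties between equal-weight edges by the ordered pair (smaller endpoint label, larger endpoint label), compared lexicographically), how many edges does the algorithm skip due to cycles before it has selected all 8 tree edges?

2

Sort edges by weight, then run Kruskal:
B–E (1): add — endpoints in different components.
H–I (1): add — endpoints in different components.
A–I (4): add — endpoints in different components.
D–E (4): add — endpoints in different components.
E–G (5): add — endpoints in different components.
B–H (6): add — endpoints in different components.
F–H (7): add — endpoints in different components.
B–D (8): skip — B and D already connected.
A–D (9): skip — A and D already connected.
B–C (9): add — endpoints in different components.
Edges rejected before the tree was complete: 2.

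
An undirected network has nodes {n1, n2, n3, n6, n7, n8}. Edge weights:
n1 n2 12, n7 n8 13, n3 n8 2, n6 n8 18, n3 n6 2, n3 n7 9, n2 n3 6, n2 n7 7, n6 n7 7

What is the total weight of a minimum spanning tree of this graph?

Kruskal's algorithm — process edges by increasing weight (ties by edge label):
n3 n6 (2): add. Components now {n2} {n1} {n8} {n7} {n3,n6}
n3 n8 (2): add. Components now {n2} {n1} {n3,n6,n8} {n7}
n2 n3 (6): add. Components now {n2,n3,n6,n8} {n1} {n7}
n2 n7 (7): add. Components now {n2,n3,n6,n7,n8} {n1}
n6 n7 (7): skip — n7 and n6 already connected.
n3 n7 (9): skip — n7 and n3 already connected.
n1 n2 (12): add. Components now {n1,n2,n3,n6,n7,n8}
MST edges: n3 n6, n3 n8, n2 n3, n2 n7, n1 n2; total weight 2+2+6+7+12 = 29.

29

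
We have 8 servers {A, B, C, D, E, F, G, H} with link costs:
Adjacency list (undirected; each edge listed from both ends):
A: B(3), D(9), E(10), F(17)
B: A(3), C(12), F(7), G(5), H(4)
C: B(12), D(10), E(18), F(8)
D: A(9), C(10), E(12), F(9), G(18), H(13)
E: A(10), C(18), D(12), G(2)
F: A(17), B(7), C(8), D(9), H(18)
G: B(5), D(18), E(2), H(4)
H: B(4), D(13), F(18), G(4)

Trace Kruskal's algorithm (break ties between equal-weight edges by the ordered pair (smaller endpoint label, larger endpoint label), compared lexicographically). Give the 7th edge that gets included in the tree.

Kruskal: consider edges lightest-first.
E—G (2): add — endpoints in different components.
A—B (3): add — endpoints in different components.
B—H (4): add — endpoints in different components.
G—H (4): add — endpoints in different components.
B—G (5): skip — B and G already connected.
B—F (7): add — endpoints in different components.
C—F (8): add — endpoints in different components.
A—D (9): add — endpoints in different components.
The 7th edge added is A—D.

A-D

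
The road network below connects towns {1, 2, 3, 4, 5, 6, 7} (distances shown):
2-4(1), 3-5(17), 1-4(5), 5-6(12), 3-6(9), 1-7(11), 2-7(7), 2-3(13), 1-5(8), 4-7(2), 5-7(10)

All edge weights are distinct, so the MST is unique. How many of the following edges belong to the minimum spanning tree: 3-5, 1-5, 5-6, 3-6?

Sort edges by weight, then run Kruskal:
2-4 (1): add — endpoints in different components.
4-7 (2): add — endpoints in different components.
1-4 (5): add — endpoints in different components.
2-7 (7): skip — 2 and 7 already connected.
1-5 (8): add — endpoints in different components.
3-6 (9): add — endpoints in different components.
5-7 (10): skip — 5 and 7 already connected.
1-7 (11): skip — 1 and 7 already connected.
5-6 (12): add — endpoints in different components.
MST edge set: {2-4, 4-7, 1-4, 1-5, 3-6, 5-6}.
Of the listed edges, {1-5, 5-6, 3-6} are in the MST → 3.

3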